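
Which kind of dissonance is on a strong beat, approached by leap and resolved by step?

Approach: by leap. Departure: by step. Metric position: strong.
Leap in, step out, in a metrically strong position — an appoggiatura. (It is the mirror image of the escape tone, which steps in and leaps out from a weak position.)

Appoggiatura.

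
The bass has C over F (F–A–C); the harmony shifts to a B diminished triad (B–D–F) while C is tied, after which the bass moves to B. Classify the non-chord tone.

The harmony at that moment is B diminished triad (B, D, F); C is not a chord tone.
It is held over (the same pitch as the preceding C) and left by step down to B.
Held over from the previous chord and resolving down by step — a suspension.

C is a suspension.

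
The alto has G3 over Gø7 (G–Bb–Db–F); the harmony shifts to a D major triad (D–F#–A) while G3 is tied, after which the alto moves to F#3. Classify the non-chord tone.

The harmony at that moment is D major triad (D, F#, A); G3 is not a chord tone.
It is held over (the same pitch as the preceding G3) and left by step down to F#3.
Held over from the previous chord and resolving down by step — a suspension.

G3 is a suspension.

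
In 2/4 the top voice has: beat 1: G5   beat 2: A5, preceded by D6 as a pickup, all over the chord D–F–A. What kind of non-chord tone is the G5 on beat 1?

Appoggiatura.

The harmony at that moment is D minor triad (D, F, A); G5 is not a chord tone.
It is approached by leap down from D6 and left by step up to A5.
Leap in, step out, metrically accented — an appoggiatura.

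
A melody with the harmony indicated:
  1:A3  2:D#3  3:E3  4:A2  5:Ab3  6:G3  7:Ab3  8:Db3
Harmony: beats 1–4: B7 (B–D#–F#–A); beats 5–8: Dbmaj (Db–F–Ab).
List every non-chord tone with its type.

The harmony at that moment is B dominant seventh chord (B, D#, F#, A); E3 is not a chord tone.
It is approached by step up from D#3 and left by leap down to A2.
Step in, leap out — an escape tone.
The harmony at that moment is Db major triad (Db, F, Ab); G3 is not a chord tone.
It is approached by step down from Ab3 and left by step up to Ab3.
Step away and step back to the same note — a neighbor tone (lower neighbor).

E3 (beat 3) — escape tone; G3 (beat 6) — neighbor tone.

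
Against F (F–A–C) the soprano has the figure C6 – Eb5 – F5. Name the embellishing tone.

The harmony at that moment is F major triad (F, A, C); Eb5 is not a chord tone.
It is approached by leap down from C6 and left by step up to F5.
Leap in, step out — an appoggiatura.

Eb5 is an appoggiatura.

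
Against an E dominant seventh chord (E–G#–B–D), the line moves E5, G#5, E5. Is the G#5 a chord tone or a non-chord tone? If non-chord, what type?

E dominant seventh chord contains E, G#, B, D; G# is the third, so it is a chord tone.

Chord tone (the third of E dominant seventh chord).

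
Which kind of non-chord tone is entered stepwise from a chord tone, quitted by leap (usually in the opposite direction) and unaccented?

Escape tone.

Approach: by step. Departure: by leap. Metric position: weak.
Step in, leap out, from a weak position — an escape tone (échappée). (It is the mirror image of the appoggiatura, which leaps in and steps out on a strong beat.)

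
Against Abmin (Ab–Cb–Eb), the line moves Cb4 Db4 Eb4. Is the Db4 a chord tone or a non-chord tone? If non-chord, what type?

The harmony at that moment is Ab minor triad (Ab, Cb, Eb); Db4 is not a chord tone.
It is approached by step up from Cb4 and left by step up to Eb4.
Step in, step out in the same direction — a passing tone.

Non-chord tone — a passing tone.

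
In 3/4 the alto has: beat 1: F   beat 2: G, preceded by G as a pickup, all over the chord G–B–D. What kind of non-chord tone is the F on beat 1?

The harmony at that moment is G major triad (G, B, D); F is not a chord tone.
It is approached by step down from G and left by step up to G.
Step away and step back to the same note — a neighbor tone (lower neighbor).

Lower neighbor tone.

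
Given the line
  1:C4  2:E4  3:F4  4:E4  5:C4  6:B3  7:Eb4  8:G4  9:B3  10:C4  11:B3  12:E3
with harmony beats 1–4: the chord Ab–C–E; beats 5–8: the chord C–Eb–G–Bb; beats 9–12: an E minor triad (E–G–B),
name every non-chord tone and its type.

F4 (beat 3) — neighbor tone; B3 (beat 6) — escape tone; C4 (beat 10) — neighbor tone.

The harmony at that moment is Ab augmented triad (Ab, C, E); F4 is not a chord tone.
It is approached by step up from E4 and left by step down to E4.
Step away and step back to the same note — a neighbor tone (upper neighbor).
The harmony at that moment is C minor seventh chord (C, Eb, G, Bb); B3 is not a chord tone.
It is approached by step down from C4 and left by leap up to Eb4.
Step in, leap out — an escape tone.
The harmony at that moment is E minor triad (E, G, B); C4 is not a chord tone.
It is approached by step up from B3 and left by step down to B3.
Step away and step back to the same note — a neighbor tone (upper neighbor).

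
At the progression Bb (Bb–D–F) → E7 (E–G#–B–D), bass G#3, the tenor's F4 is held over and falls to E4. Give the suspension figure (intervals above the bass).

7–6 suspension.

At the second chord the bass is G#3. The suspended F4 lies a seventh above the bass; after resolving down by step to E4, the interval above the bass becomes a sixth.
Suspension figures are named by those two intervals: 7–6.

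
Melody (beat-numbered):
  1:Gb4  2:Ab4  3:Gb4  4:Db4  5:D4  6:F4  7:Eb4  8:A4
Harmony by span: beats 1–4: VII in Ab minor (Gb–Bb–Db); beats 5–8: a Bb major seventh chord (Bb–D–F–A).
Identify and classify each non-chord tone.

The harmony at that moment is Gb major triad (Gb, Bb, Db); Ab4 is not a chord tone.
It is approached by step up from Gb4 and left by step down to Gb4.
Step away and step back to the same note — a neighbor tone (upper neighbor).
The harmony at that moment is Bb major seventh chord (Bb, D, F, A); Eb4 is not a chord tone.
It is approached by step down from F4 and left by leap up to A4.
Step in, leap out — an escape tone.

Ab4 (beat 2) — neighbor tone; Eb4 (beat 7) — escape tone.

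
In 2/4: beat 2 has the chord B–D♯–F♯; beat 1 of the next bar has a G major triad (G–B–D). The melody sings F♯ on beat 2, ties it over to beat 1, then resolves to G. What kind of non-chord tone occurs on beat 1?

Retardation.

The harmony at that moment is G major triad (G, B, D); F♯ is not a chord tone.
It is held over (the same pitch as the preceding F♯) and left by step up to G.
Held over from the previous chord and resolving up by step — a retardation.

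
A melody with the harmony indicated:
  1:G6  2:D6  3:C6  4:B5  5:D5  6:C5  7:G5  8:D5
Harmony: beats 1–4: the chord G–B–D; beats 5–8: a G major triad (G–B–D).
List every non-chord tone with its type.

The harmony at that moment is G major triad (G, B, D); C6 is not a chord tone.
It is approached by step down from D6 and left by step down to B5.
Step in, step out in the same direction — a passing tone.
The harmony at that moment is G major triad (G, B, D); C5 is not a chord tone.
It is approached by step down from D5 and left by leap up to G5.
Step in, leap out — an escape tone.

C6 (beat 3) — passing tone; C5 (beat 6) — escape tone.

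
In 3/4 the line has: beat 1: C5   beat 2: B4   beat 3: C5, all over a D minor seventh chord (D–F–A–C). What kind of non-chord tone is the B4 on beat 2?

The harmony at that moment is D minor seventh chord (D, F, A, C); B4 is not a chord tone.
It is approached by step down from C5 and left by step up to C5.
Step away and step back to the same note — a neighbor tone (lower neighbor).

Lower neighbor tone.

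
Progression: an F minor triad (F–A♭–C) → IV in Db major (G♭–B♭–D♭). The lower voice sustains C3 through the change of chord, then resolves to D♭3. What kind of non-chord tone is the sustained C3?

C3 is a retardation.

The harmony at that moment is G♭ major triad (G♭, B♭, D♭); C3 is not a chord tone.
It is held over (the same pitch as the preceding C3) and left by step up to D♭3.
Held over from the previous chord and resolving up by step — a retardation.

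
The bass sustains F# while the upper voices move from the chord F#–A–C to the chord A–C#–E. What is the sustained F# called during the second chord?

Pedal tone (pedal point).

The harmony at that moment is A major triad (A, C#, E); F# is not a chord tone.
It is held over (the same pitch as the preceding F#) and then sustained as the same pitch into the next harmony.
Sustained through a change of harmony — a pedal tone.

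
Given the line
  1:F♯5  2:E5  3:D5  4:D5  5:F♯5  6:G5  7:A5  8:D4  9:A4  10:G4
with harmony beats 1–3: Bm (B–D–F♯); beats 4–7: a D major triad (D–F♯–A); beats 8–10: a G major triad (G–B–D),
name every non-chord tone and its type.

E5 (beat 2) — passing tone; G5 (beat 6) — passing tone; A4 (beat 9) — appoggiatura.

The harmony at that moment is B minor triad (B, D, F♯); E5 is not a chord tone.
It is approached by step down from F♯5 and left by step down to D5.
Step in, step out in the same direction — a passing tone.
The harmony at that moment is D major triad (D, F♯, A); G5 is not a chord tone.
It is approached by step up from F♯5 and left by step up to A5.
Step in, step out in the same direction — a passing tone.
The harmony at that moment is G major triad (G, B, D); A4 is not a chord tone.
It is approached by leap up from D4 and left by step down to G4.
Leap in, step out — an appoggiatura.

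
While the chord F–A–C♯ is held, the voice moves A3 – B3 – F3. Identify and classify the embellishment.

B3 is an escape tone.

The harmony at that moment is F augmented triad (F, A, C♯); B3 is not a chord tone.
It is approached by step up from A3 and left by leap down to F3.
Step in, leap out — an escape tone.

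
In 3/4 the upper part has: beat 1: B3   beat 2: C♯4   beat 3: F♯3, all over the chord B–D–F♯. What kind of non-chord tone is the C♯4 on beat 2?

Escape tone.

The harmony at that moment is B minor triad (B, D, F♯); C♯4 is not a chord tone.
It is approached by step up from B3 and left by leap down to F♯3.
Step in, leap out, on a weak beat — an escape tone.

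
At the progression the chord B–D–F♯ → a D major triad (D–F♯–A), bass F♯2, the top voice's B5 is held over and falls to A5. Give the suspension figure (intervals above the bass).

4–3 suspension.

At the second chord the bass is F♯2. The suspended B5 lies a fourth above the bass; after resolving down by step to A5, the interval above the bass becomes a third.
Suspension figures are named by those two intervals: 4–3.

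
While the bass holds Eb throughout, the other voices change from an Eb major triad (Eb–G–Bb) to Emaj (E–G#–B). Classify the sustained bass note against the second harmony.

Pedal tone (pedal point).

The harmony at that moment is E major triad (E, G#, B); Eb is not a chord tone.
It is held over (the same pitch as the preceding Eb) and then sustained as the same pitch into the next harmony.
Sustained through a change of harmony — a pedal tone.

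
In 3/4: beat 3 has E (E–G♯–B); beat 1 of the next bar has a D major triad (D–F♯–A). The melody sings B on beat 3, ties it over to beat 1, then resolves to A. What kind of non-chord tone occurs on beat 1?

Suspension.

The harmony at that moment is D major triad (D, F♯, A); B is not a chord tone.
It is held over (the same pitch as the preceding B) and left by step down to A.
Held over from the previous chord and resolving down by step — a suspension.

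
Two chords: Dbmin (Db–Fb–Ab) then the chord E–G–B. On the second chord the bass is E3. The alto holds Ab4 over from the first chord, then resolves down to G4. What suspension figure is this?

4–3 suspension.

At the second chord the bass is E3. The suspended Ab4 lies a fourth above the bass; after resolving down by step to G4, the interval above the bass becomes a third.
Suspension figures are named by those two intervals: 4–3.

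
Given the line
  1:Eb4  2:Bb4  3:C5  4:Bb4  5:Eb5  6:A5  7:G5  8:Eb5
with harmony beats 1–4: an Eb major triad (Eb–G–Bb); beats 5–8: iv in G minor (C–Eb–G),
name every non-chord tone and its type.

The harmony at that moment is Eb major triad (Eb, G, Bb); C5 is not a chord tone.
It is approached by step up from Bb4 and left by step down to Bb4.
Step away and step back to the same note — a neighbor tone (upper neighbor).
The harmony at that moment is C minor triad (C, Eb, G); A5 is not a chord tone.
It is approached by leap up from Eb5 and left by step down to G5.
Leap in, step out — an appoggiatura.

C5 (beat 3) — neighbor tone; A5 (beat 6) — appoggiatura.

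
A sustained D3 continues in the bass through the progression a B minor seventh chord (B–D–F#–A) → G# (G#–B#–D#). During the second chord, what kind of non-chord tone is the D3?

Pedal tone (pedal point).

The harmony at that moment is G# major triad (G#, B#, D#); D3 is not a chord tone.
It is held over (the same pitch as the preceding D3) and then sustained as the same pitch into the next harmony.
Sustained through a change of harmony — a pedal tone.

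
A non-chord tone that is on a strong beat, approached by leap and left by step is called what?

Approach: by leap. Departure: by step. Metric position: strong.
Leap in, step out, in a metrically strong position — an appoggiatura. (It is the mirror image of the escape tone, which steps in and leaps out from a weak position.)

Appoggiatura.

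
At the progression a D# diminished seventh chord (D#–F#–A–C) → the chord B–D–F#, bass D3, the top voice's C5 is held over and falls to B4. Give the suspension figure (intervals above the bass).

At the second chord the bass is D3. The suspended C5 lies a seventh above the bass; after resolving down by step to B4, the interval above the bass becomes a sixth.
Suspension figures are named by those two intervals: 7–6.

7–6 suspension.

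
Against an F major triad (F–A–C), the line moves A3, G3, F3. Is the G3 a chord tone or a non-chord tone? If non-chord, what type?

Non-chord tone — a passing tone.

The harmony at that moment is F major triad (F, A, C); G3 is not a chord tone.
It is approached by step down from A3 and left by step down to F3.
Step in, step out in the same direction — a passing tone.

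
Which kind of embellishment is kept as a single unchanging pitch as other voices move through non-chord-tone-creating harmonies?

Pedal tone.

Approach: none. Departure: none — a single pitch is sustained while the chords change around it, passing through harmonies that do not contain it.
No melodic motion at all; the dissonance is created entirely by the moving harmonies against the stationary note — a pedal tone (pedal point).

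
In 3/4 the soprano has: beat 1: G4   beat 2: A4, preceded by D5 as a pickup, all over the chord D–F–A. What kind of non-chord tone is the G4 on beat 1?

Appoggiatura.

The harmony at that moment is D minor triad (D, F, A); G4 is not a chord tone.
It is approached by leap down from D5 and left by step up to A4.
Leap in, step out, metrically accented — an appoggiatura.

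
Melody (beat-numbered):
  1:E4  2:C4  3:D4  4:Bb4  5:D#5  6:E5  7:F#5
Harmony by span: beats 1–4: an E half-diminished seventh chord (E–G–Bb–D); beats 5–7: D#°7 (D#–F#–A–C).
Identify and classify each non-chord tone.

C4 (beat 2) — appoggiatura; E5 (beat 6) — passing tone.

The harmony at that moment is E half-diminished seventh chord (E, G, Bb, D); C4 is not a chord tone.
It is approached by leap down from E4 and left by step up to D4.
Leap in, step out — an appoggiatura.
The harmony at that moment is D# diminished seventh chord (D#, F#, A, C); E5 is not a chord tone.
It is approached by step up from D#5 and left by step up to F#5.
Step in, step out in the same direction — a passing tone.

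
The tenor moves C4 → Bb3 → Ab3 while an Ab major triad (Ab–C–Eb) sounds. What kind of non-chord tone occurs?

Bb3 is a passing tone.

The harmony at that moment is Ab major triad (Ab, C, Eb); Bb3 is not a chord tone.
It is approached by step down from C4 and left by step down to Ab3.
Step in, step out in the same direction — a passing tone.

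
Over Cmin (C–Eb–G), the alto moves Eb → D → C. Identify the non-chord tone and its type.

D is a passing tone.

The harmony at that moment is C minor triad (C, Eb, G); D is not a chord tone.
It is approached by step down from Eb and left by step down to C.
Step in, step out in the same direction — a passing tone.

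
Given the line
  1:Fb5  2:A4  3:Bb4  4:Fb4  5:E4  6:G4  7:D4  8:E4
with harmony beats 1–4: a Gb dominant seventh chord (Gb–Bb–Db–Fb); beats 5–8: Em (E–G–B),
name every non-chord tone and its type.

A4 (beat 2) — appoggiatura; D4 (beat 7) — appoggiatura.

The harmony at that moment is Gb dominant seventh chord (Gb, Bb, Db, Fb); A4 is not a chord tone.
It is approached by leap down from Fb5 and left by step up to Bb4.
Leap in, step out — an appoggiatura.
The harmony at that moment is E minor triad (E, G, B); D4 is not a chord tone.
It is approached by leap down from G4 and left by step up to E4.
Leap in, step out — an appoggiatura.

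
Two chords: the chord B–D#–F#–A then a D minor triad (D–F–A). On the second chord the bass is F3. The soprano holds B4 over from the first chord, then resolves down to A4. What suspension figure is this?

At the second chord the bass is F3. The suspended B4 lies a fourth above the bass; after resolving down by step to A4, the interval above the bass becomes a third.
Suspension figures are named by those two intervals: 4–3.

4–3 suspension.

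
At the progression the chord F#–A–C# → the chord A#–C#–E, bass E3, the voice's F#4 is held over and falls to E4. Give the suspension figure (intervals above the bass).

9–8 suspension.

At the second chord the bass is E3. The suspended F#4 lies a ninth above the bass; after resolving down by step to E4, the interval above the bass becomes an octave.
Suspension figures are named by those two intervals: 9–8.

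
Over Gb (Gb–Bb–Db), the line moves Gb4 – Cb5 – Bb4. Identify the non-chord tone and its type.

The harmony at that moment is Gb major triad (Gb, Bb, Db); Cb5 is not a chord tone.
It is approached by leap up from Gb4 and left by step down to Bb4.
Leap in, step out — an appoggiatura.

Cb5 is an appoggiatura.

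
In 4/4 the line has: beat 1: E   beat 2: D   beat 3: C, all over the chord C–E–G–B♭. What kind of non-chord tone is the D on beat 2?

The harmony at that moment is C dominant seventh chord (C, E, G, B♭); D is not a chord tone.
It is approached by step down from E and left by step down to C.
Step in, step out in the same direction — a passing tone.

Passing tone.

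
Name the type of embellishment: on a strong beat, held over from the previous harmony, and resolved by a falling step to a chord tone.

Suspension.

Approach: by preparation — the pitch is first a chord tone, then held (tied or repeated) while the harmony changes under it. Departure: down by step. Metric position: strong.
A prepared dissonance that resolves downward by step — a suspension. (The same figure resolving upward would be a retardation.)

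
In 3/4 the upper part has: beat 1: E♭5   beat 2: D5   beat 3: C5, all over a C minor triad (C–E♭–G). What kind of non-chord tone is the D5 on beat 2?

The harmony at that moment is C minor triad (C, E♭, G); D5 is not a chord tone.
It is approached by step down from E♭5 and left by step down to C5.
Step in, step out in the same direction — a passing tone.

Passing tone.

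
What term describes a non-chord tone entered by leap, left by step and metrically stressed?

Approach: by leap. Departure: by step. Metric position: strong.
Leap in, step out, in a metrically strong position — an appoggiatura. (It is the mirror image of the escape tone, which steps in and leaps out from a weak position.)

Appoggiatura.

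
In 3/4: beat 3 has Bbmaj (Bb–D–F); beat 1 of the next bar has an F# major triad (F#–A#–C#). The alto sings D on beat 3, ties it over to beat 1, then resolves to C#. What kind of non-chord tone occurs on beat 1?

Suspension.

The harmony at that moment is F# major triad (F#, A#, C#); D is not a chord tone.
It is held over (the same pitch as the preceding D) and left by step down to C#.
Held over from the previous chord and resolving down by step — a suspension.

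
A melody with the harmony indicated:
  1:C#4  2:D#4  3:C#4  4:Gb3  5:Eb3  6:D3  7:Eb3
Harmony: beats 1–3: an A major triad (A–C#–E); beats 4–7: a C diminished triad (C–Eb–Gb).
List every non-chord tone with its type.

The harmony at that moment is A major triad (A, C#, E); D#4 is not a chord tone.
It is approached by step up from C#4 and left by step down to C#4.
Step away and step back to the same note — a neighbor tone (upper neighbor).
The harmony at that moment is C diminished triad (C, Eb, Gb); D3 is not a chord tone.
It is approached by step down from Eb3 and left by step up to Eb3.
Step away and step back to the same note — a neighbor tone (lower neighbor).

D#4 (beat 2) — neighbor tone; D3 (beat 6) — neighbor tone.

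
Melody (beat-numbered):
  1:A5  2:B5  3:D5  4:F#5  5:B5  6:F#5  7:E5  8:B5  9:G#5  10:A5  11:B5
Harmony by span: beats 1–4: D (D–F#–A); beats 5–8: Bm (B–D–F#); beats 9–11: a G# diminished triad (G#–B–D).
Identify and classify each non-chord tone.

The harmony at that moment is D major triad (D, F#, A); B5 is not a chord tone.
It is approached by step up from A5 and left by leap down to D5.
Step in, leap out — an escape tone.
The harmony at that moment is B minor triad (B, D, F#); E5 is not a chord tone.
It is approached by step down from F#5 and left by leap up to B5.
Step in, leap out — an escape tone.
The harmony at that moment is G# diminished triad (G#, B, D); A5 is not a chord tone.
It is approached by step up from G#5 and left by step up to B5.
Step in, step out in the same direction — a passing tone.

B5 (beat 2) — escape tone; E5 (beat 7) — escape tone; A5 (beat 10) — passing tone.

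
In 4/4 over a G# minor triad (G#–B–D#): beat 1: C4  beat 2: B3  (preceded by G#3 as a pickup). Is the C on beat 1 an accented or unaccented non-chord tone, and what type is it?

Accented appoggiatura.

The harmony at that moment is G# minor triad (G#, B, D#); C4 is not a chord tone.
It is approached by leap up from G#3 and left by step down to B3.
Leap in, step out — an appoggiatura.
It falls on the downbeat, so it is accented.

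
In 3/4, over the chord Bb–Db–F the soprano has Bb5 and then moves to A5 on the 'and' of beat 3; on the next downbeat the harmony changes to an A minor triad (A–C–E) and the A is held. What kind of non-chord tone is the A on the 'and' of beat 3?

Anticipation.

The harmony at that moment is Bb minor triad (Bb, Db, F); A5 is not a chord tone.
It is approached by step down from Bb5 and then sustained as the same pitch into the next harmony.
Arriving early and becoming a chord tone when the harmony changes — an anticipation.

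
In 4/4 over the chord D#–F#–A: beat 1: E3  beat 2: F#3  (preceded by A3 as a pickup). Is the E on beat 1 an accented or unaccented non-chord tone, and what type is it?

Accented appoggiatura.

The harmony at that moment is D# diminished triad (D#, F#, A); E3 is not a chord tone.
It is approached by leap down from A3 and left by step up to F#3.
Leap in, step out — an appoggiatura.
It falls on the downbeat, so it is accented.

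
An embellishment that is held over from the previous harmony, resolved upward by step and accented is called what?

Approach: by preparation — the pitch is first a chord tone, then held (tied or repeated) while the harmony changes under it. Departure: up by step. Metric position: strong.
A prepared dissonance that resolves upward by step — a retardation. (The same figure resolving downward would be a suspension.)

Retardation.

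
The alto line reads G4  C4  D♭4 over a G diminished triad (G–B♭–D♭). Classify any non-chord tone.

The harmony at that moment is G diminished triad (G, B♭, D♭); C4 is not a chord tone.
It is approached by leap down from G4 and left by step up to D♭4.
Leap in, step out — an appoggiatura.

C4 is an appoggiatura.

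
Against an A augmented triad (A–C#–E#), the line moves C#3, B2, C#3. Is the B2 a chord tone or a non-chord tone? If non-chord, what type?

The harmony at that moment is A augmented triad (A, C#, E#); B2 is not a chord tone.
It is approached by step down from C#3 and left by step up to C#3.
Step away and step back to the same note — a neighbor tone (lower neighbor).

Non-chord tone — a neighbor tone.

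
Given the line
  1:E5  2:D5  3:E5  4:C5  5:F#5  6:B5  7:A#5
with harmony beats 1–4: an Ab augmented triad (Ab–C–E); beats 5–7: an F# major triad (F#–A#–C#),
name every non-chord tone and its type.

D5 (beat 2) — neighbor tone; B5 (beat 6) — appoggiatura.

The harmony at that moment is Ab augmented triad (Ab, C, E); D5 is not a chord tone.
It is approached by step down from E5 and left by step up to E5.
Step away and step back to the same note — a neighbor tone (lower neighbor).
The harmony at that moment is F# major triad (F#, A#, C#); B5 is not a chord tone.
It is approached by leap up from F#5 and left by step down to A#5.
Leap in, step out — an appoggiatura.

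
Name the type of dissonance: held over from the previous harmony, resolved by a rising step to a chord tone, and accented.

Approach: by preparation — the pitch is first a chord tone, then held (tied or repeated) while the harmony changes under it. Departure: up by step. Metric position: strong.
A prepared dissonance that resolves upward by step — a retardation. (The same figure resolving downward would be a suspension.)

Retardation.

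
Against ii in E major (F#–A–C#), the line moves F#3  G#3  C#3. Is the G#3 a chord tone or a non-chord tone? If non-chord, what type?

The harmony at that moment is F# minor triad (F#, A, C#); G#3 is not a chord tone.
It is approached by step up from F#3 and left by leap down to C#3.
Step in, leap out — an escape tone.

Non-chord tone — an escape tone.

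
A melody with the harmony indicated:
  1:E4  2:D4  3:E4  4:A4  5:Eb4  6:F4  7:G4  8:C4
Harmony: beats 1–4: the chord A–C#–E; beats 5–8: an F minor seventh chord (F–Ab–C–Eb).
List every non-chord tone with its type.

The harmony at that moment is A major triad (A, C#, E); D4 is not a chord tone.
It is approached by step down from E4 and left by step up to E4.
Step away and step back to the same note — a neighbor tone (lower neighbor).
The harmony at that moment is F minor seventh chord (F, Ab, C, Eb); G4 is not a chord tone.
It is approached by step up from F4 and left by leap down to C4.
Step in, leap out — an escape tone.

D4 (beat 2) — neighbor tone; G4 (beat 7) — escape tone.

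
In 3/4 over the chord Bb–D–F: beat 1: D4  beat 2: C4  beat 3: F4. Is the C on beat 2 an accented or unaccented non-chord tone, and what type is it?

The harmony at that moment is Bb major triad (Bb, D, F); C4 is not a chord tone.
It is approached by step down from D4 and left by leap up to F4.
Step in, leap out — an escape tone.
It falls on a weak beat, so it is unaccented.

Unaccented escape tone.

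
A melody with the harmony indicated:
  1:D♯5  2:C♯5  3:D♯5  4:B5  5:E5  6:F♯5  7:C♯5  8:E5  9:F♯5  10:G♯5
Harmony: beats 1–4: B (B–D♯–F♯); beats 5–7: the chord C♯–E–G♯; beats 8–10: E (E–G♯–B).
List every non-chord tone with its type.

C♯5 (beat 2) — neighbor tone; F♯5 (beat 6) — escape tone; F♯5 (beat 9) — passing tone.

The harmony at that moment is B major triad (B, D♯, F♯); C♯5 is not a chord tone.
It is approached by step down from D♯5 and left by step up to D♯5.
Step away and step back to the same note — a neighbor tone (lower neighbor).
The harmony at that moment is C♯ minor triad (C♯, E, G♯); F♯5 is not a chord tone.
It is approached by step up from E5 and left by leap down to C♯5.
Step in, leap out — an escape tone.
The harmony at that moment is E major triad (E, G♯, B); F♯5 is not a chord tone.
It is approached by step up from E5 and left by step up to G♯5.
Step in, step out in the same direction — a passing tone.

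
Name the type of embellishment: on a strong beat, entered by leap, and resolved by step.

Approach: by leap. Departure: by step. Metric position: strong.
Leap in, step out, in a metrically strong position — an appoggiatura. (It is the mirror image of the escape tone, which steps in and leaps out from a weak position.)

Appoggiatura.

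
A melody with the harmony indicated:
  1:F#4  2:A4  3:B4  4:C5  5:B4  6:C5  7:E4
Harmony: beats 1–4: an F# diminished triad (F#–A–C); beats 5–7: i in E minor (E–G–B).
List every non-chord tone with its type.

B4 (beat 3) — passing tone; C5 (beat 6) — escape tone.

The harmony at that moment is F# diminished triad (F#, A, C); B4 is not a chord tone.
It is approached by step up from A4 and left by step up to C5.
Step in, step out in the same direction — a passing tone.
The harmony at that moment is E minor triad (E, G, B); C5 is not a chord tone.
It is approached by step up from B4 and left by leap down to E4.
Step in, leap out — an escape tone.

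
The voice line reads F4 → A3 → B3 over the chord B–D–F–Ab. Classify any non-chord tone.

The harmony at that moment is B diminished seventh chord (B, D, F, Ab); A3 is not a chord tone.
It is approached by leap down from F4 and left by step up to B3.
Leap in, step out — an appoggiatura.

A3 is an appoggiatura.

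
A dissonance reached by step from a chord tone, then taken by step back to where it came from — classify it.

Neighbor tone.

Approach: by step. Departure: by step in the opposite direction, back to the starting pitch.
Stepwise on both sides but reversing to return to the same chord tone — a neighbor tone. (Had it continued onward in the same direction it would be a passing tone instead.)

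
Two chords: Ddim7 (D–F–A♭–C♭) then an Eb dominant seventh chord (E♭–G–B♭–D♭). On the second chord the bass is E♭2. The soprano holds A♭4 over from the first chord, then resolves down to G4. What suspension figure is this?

4–3 suspension.

At the second chord the bass is E♭2. The suspended A♭4 lies a fourth above the bass; after resolving down by step to G4, the interval above the bass becomes a third.
Suspension figures are named by those two intervals: 4–3.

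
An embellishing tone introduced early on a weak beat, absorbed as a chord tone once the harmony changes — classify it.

Approach: ahead of the chord change (typically by step), so it is dissonant against the current harmony. Departure: none — the same pitch is restated or held and is a chord tone of the new harmony.
Dissonant first, consonant once the harmony catches up: the note simply arrives early — an anticipation. (The reverse timing, consonant first and dissonant after the change, would be a suspension or retardation.)

Anticipation.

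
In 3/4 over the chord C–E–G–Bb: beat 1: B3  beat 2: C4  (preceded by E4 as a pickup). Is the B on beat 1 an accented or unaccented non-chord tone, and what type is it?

The harmony at that moment is C dominant seventh chord (C, E, G, Bb); B3 is not a chord tone.
It is approached by leap down from E4 and left by step up to C4.
Leap in, step out — an appoggiatura.
It falls on the downbeat, so it is accented.

Accented appoggiatura.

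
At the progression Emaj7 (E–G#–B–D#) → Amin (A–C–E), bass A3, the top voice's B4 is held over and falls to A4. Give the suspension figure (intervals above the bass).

9–8 suspension.

At the second chord the bass is A3. The suspended B4 lies a ninth above the bass; after resolving down by step to A4, the interval above the bass becomes an octave.
Suspension figures are named by those two intervals: 9–8.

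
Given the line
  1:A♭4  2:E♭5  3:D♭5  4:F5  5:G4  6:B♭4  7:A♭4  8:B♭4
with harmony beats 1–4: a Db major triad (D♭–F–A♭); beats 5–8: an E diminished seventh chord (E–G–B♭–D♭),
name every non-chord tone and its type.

E♭5 (beat 2) — appoggiatura; A♭4 (beat 7) — neighbor tone.

The harmony at that moment is D♭ major triad (D♭, F, A♭); E♭5 is not a chord tone.
It is approached by leap up from A♭4 and left by step down to D♭5.
Leap in, step out — an appoggiatura.
The harmony at that moment is E diminished seventh chord (E, G, B♭, D♭); A♭4 is not a chord tone.
It is approached by step down from B♭4 and left by step up to B♭4.
Step away and step back to the same note — a neighbor tone (lower neighbor).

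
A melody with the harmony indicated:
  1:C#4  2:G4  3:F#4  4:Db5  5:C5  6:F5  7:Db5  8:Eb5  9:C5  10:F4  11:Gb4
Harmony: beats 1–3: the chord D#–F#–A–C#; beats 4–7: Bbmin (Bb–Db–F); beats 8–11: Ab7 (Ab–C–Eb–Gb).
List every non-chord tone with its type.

The harmony at that moment is D# half-diminished seventh chord (D#, F#, A, C#); G4 is not a chord tone.
It is approached by leap up from C#4 and left by step down to F#4.
Leap in, step out — an appoggiatura.
The harmony at that moment is Bb minor triad (Bb, Db, F); C5 is not a chord tone.
It is approached by step down from Db5 and left by leap up to F5.
Step in, leap out — an escape tone.
The harmony at that moment is Ab dominant seventh chord (Ab, C, Eb, Gb); F4 is not a chord tone.
It is approached by leap down from C5 and left by step up to Gb4.
Leap in, step out — an appoggiatura.

G4 (beat 2) — appoggiatura; C5 (beat 5) — escape tone; F4 (beat 10) — appoggiatura.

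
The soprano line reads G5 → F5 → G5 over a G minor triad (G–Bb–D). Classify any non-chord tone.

The harmony at that moment is G minor triad (G, Bb, D); F5 is not a chord tone.
It is approached by step down from G5 and left by step up to G5.
Step away and step back to the same note — a neighbor tone (lower neighbor).

F5 is a neighbor tone.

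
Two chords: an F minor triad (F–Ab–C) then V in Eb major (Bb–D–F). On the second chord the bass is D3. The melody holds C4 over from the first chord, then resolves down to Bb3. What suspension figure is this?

7–6 suspension.

At the second chord the bass is D3. The suspended C4 lies a seventh above the bass; after resolving down by step to Bb3, the interval above the bass becomes a sixth.
Suspension figures are named by those two intervals: 7–6.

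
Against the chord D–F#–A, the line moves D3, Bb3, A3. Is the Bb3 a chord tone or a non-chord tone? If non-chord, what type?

The harmony at that moment is D major triad (D, F#, A); Bb3 is not a chord tone.
It is approached by leap up from D3 and left by step down to A3.
Leap in, step out — an appoggiatura.

Non-chord tone — an appoggiatura.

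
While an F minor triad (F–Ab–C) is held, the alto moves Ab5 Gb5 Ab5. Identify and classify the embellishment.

The harmony at that moment is F minor triad (F, Ab, C); Gb5 is not a chord tone.
It is approached by step down from Ab5 and left by step up to Ab5.
Step away and step back to the same note — a neighbor tone (lower neighbor).

Gb5 is a neighbor tone.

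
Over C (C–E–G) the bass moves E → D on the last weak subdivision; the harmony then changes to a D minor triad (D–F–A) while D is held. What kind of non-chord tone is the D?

The harmony at that moment is C major triad (C, E, G); D is not a chord tone.
It is approached by step down from E and then sustained as the same pitch into the next harmony.
Arriving early and becoming a chord tone when the harmony changes — an anticipation.

D is an anticipation.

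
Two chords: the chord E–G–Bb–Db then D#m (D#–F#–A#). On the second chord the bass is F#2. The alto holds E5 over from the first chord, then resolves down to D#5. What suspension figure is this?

7–6 suspension.

At the second chord the bass is F#2. The suspended E5 lies a seventh above the bass; after resolving down by step to D#5, the interval above the bass becomes a sixth.
Suspension figures are named by those two intervals: 7–6.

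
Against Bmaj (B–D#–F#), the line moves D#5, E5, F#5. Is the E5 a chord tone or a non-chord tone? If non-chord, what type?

The harmony at that moment is B major triad (B, D#, F#); E5 is not a chord tone.
It is approached by step up from D#5 and left by step up to F#5.
Step in, step out in the same direction — a passing tone.

Non-chord tone — a passing tone.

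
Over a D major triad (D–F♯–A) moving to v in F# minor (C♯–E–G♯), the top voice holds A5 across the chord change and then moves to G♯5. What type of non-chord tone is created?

A5 is a suspension.

The harmony at that moment is C♯ minor triad (C♯, E, G♯); A5 is not a chord tone.
It is held over (the same pitch as the preceding A5) and left by step down to G♯5.
Held over from the previous chord and resolving down by step — a suspension.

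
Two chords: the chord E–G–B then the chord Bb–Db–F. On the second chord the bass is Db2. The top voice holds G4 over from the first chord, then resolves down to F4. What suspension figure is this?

4–3 suspension.

At the second chord the bass is Db2. The suspended G4 lies a fourth above the bass; after resolving down by step to F4, the interval above the bass becomes a third.
Suspension figures are named by those two intervals: 4–3.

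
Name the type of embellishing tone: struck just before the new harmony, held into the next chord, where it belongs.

Approach: ahead of the chord change (typically by step), so it is dissonant against the current harmony. Departure: none — the same pitch is restated or held and is a chord tone of the new harmony.
Dissonant first, consonant once the harmony catches up: the note simply arrives early — an anticipation. (The reverse timing, consonant first and dissonant after the change, would be a suspension or retardation.)

Anticipation.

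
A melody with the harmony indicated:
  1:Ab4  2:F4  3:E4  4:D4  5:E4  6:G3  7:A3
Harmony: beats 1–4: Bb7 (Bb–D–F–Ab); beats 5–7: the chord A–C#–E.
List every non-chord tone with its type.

The harmony at that moment is Bb dominant seventh chord (Bb, D, F, Ab); E4 is not a chord tone.
It is approached by step down from F4 and left by step down to D4.
Step in, step out in the same direction — a passing tone.
The harmony at that moment is A major triad (A, C#, E); G3 is not a chord tone.
It is approached by leap down from E4 and left by step up to A3.
Leap in, step out — an appoggiatura.

E4 (beat 3) — passing tone; G3 (beat 6) — appoggiatura.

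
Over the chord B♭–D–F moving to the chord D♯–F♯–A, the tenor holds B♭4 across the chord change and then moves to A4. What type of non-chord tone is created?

The harmony at that moment is D♯ diminished triad (D♯, F♯, A); B♭4 is not a chord tone.
It is held over (the same pitch as the preceding B♭4) and left by step down to A4.
Held over from the previous chord and resolving down by step — a suspension.

B♭4 is a suspension.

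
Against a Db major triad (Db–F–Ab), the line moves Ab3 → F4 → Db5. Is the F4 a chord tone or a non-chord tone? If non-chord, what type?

Db major triad contains Db, F, Ab; F is the third, so it is a chord tone.

Chord tone (the third of Db major triad).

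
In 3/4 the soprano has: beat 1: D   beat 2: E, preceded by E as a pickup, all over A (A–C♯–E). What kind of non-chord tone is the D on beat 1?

The harmony at that moment is A major triad (A, C♯, E); D is not a chord tone.
It is approached by step down from E and left by step up to E.
Step away and step back to the same note — a neighbor tone (lower neighbor).

Lower neighbor tone.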